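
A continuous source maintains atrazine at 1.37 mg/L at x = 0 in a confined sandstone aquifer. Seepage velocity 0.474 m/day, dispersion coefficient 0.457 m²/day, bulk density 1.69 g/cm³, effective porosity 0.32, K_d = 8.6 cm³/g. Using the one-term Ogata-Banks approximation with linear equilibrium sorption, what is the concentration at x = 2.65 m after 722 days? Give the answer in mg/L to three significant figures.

Retardation factor R = 1 + ρ_b·K_d/n = 1 + 1.69 × 8.6/0.32 = 46.42.
Sorption retards both mechanisms: v_R = v/R = 0.01021 m/day, D_R = D/R = 0.009845 m²/day.
v_R·t = 0.01021 × 722 = 7.37162 m; 2√(D_R t) = 5.332 m; argument = (2.65 − 7.37162)/5.332 = -0.8855.
C = C₀ × ½·erfc(-0.8855) = 1.37 × 0.8948 = 1.23 mg/L.

1.23 mg/L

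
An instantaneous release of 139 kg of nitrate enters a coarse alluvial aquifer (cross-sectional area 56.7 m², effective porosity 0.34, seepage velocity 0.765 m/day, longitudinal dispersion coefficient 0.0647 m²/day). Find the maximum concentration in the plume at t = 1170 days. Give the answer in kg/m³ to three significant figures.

The peak of an instantaneous 1D plume sits at x = vt; there the Gaussian factor is 1 and C_max = M/(n_e·A·√(4πDt)), where n_e·A is the pore area the mass is dissolved in.
√(4πDt) = √(4π × 0.0647 × 1170) = 30.84 m, so C_max = 139/(0.34 × 56.7 × 30.84) = 0.234 kg/m³.

0.234 kg/m³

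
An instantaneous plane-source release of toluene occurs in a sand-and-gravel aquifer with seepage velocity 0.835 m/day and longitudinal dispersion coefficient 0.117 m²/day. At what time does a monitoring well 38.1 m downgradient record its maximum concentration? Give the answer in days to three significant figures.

For the 1D instantaneous-source solution, setting ∂C/∂t = 0 at fixed x gives v²t² + 2Dt − x² = 0, so t = (√(D² + v²x²) − D)/v².
√(D² + v²x²) = √(0.117² + 0.835² × 38.1²) = 31.81; v² = 0.697225.
t = (31.81 − 0.117)/0.697225 = 45.5 days (vs. the pure-advection estimate x/v = 45.6 d).

45.5 days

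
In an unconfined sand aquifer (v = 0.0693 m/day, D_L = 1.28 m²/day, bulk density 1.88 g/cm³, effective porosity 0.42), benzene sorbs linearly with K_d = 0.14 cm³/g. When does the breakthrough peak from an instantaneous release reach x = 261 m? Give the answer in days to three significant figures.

5710 days

Retardation factor R = 1 + ρ_b·K_d/n = 1 + 1.88 × 0.14/0.42 = 1.627.
Sorption retards both mechanisms: v_R = v/R = 0.04259 m/day, D_R = D/R = 0.7867 m²/day.
Peak time from v_R²t² + 2D_R t − x² = 0: t = (√(D_R² + v_R²x²) − D_R)/v_R².
√(D_R² + v_R²x²) = √(0.7867² + 0.04259² × 261²) = 11.14; v_R² = 0.001814.
t = (11.14 − 0.7867)/0.001814 = 5710 days.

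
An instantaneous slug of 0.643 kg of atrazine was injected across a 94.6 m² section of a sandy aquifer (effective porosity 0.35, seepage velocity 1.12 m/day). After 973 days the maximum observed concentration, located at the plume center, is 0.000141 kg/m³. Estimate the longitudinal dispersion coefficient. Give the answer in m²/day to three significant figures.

1.55 m²/day

At the plume center C_max = M/(n_e·A·√(4πDt)), so D = M²/(4πt·(n_e·A·C_max)²).
n_e·A·C_max = 0.35 × 94.6 × 0.000141 = 0.004669 kg/m.
D = 0.643²/(4π × 973 × 0.004669²) = 1.55 m²/day.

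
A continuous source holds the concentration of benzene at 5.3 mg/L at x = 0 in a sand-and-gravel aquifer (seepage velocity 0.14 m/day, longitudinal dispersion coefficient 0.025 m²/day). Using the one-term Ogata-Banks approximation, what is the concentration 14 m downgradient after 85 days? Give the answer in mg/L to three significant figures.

0.817 mg/L

For a continuous step input, C/C₀ ≈ ½·erfc((x−vt)/(2√(Dt))).
vt = 0.14 × 85 = 11.9 m and 2√(Dt) = 2√(0.025 × 85) = 2.915 m.
Argument (x−vt)/(2√(Dt)) = (14 − 11.9)/2.915 = 0.7204; ½·erfc(0.7204) = 0.1541.
C = 5.3 × 0.1541 = 0.817 mg/L.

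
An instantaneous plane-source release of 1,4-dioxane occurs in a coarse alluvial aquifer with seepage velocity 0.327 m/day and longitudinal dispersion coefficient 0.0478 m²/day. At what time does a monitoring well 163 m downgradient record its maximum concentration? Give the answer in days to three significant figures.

498 days

For the 1D instantaneous-source solution, setting ∂C/∂t = 0 at fixed x gives v²t² + 2Dt − x² = 0, so t = (√(D² + v²x²) − D)/v².
√(D² + v²x²) = √(0.0478² + 0.327² × 163²) = 53.30; v² = 0.106929.
t = (53.30 − 0.0478)/0.106929 = 498 days (vs. the pure-advection estimate x/v = 498 d).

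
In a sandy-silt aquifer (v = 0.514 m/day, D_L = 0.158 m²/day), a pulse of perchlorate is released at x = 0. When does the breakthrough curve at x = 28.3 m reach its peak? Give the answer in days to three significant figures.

For the 1D instantaneous-source solution, setting ∂C/∂t = 0 at fixed x gives v²t² + 2Dt − x² = 0, so t = (√(D² + v²x²) − D)/v².
√(D² + v²x²) = √(0.158² + 0.514² × 28.3²) = 14.55; v² = 0.264196.
t = (14.55 − 0.158)/0.264196 = 54.5 days (vs. the pure-advection estimate x/v = 55.1 d).

54.5 days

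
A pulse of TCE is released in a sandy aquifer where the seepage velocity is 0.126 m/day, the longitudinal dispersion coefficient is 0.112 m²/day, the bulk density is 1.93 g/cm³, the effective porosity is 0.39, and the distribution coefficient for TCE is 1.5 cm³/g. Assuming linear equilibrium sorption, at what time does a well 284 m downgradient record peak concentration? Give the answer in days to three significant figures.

Retardation factor R = 1 + ρ_b·K_d/n = 1 + 1.93 × 1.5/0.39 = 8.423.
Sorption retards both mechanisms: v_R = v/R = 0.01496 m/day, D_R = D/R = 0.01330 m²/day.
Peak time from v_R²t² + 2D_R t − x² = 0: t = (√(D_R² + v_R²x²) − D_R)/v_R².
√(D_R² + v_R²x²) = √(0.01330² + 0.01496² × 284²) = 4.249; v_R² = 0.0002238.
t = (4.249 − 0.01330)/0.0002238 = 18900 days.

18900 days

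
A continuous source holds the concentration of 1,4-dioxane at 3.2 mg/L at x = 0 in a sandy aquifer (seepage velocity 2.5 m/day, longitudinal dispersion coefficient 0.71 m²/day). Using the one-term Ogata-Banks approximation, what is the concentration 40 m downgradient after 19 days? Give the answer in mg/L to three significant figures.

For a continuous step input, C/C₀ ≈ ½·erfc((x−vt)/(2√(Dt))).
vt = 2.5 × 19 = 47.5 m and 2√(Dt) = 2√(0.71 × 19) = 7.346 m.
Argument (x−vt)/(2√(Dt)) = (40 − 47.5)/7.346 = -1.021; ½·erfc(-1.021) = 0.9256.
C = 3.2 × 0.9256 = 2.96 mg/L.

2.96 mg/L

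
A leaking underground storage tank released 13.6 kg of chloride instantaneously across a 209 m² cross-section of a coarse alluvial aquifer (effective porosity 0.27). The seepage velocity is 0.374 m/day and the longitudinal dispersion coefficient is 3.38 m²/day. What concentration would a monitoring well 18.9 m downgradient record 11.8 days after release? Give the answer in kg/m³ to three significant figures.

For an instantaneous plane source, C(x,t) = M/(n_e·A·√(4πDt)) · exp(−(x−vt)²/(4Dt)), with n_e·A the pore (flow) area.
Plume center vt = 0.374 × 11.8 = 4.4132 m, so the well at 18.9 m is 14.4868 m downgradient of the peak.
√(4πDt) = 22.39 m, giving peak height M/(n_e·A·√(4πDt)) = 13.6/(0.27 × 209 × 22.39) = 0.01076 kg/m³.
(x−vt)²/(4Dt) = (14.4868)²/(4 × 3.38 × 11.8) = 1.315; exp(−1.315) = 0.2685.
C = 0.01076 × 0.2685 = 0.00289 kg/m³.

0.00289 kg/m³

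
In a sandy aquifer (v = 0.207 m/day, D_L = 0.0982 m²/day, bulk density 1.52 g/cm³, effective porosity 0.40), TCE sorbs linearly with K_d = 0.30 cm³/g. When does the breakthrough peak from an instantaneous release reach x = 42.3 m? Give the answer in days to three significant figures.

432 days

Retardation factor R = 1 + ρ_b·K_d/n = 1 + 1.52 × 0.30/0.40 = 2.140.
Sorption retards both mechanisms: v_R = v/R = 0.09673 m/day, D_R = D/R = 0.04589 m²/day.
Peak time from v_R²t² + 2D_R t − x² = 0: t = (√(D_R² + v_R²x²) − D_R)/v_R².
√(D_R² + v_R²x²) = √(0.04589² + 0.09673² × 42.3²) = 4.092; v_R² = 0.009357.
t = (4.092 − 0.04589)/0.009357 = 432 days.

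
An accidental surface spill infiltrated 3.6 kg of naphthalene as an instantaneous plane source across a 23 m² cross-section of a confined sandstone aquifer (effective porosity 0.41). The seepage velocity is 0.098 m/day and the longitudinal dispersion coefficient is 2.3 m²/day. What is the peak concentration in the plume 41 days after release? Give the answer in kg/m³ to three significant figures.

0.0111 kg/m³

The peak of an instantaneous 1D plume sits at x = vt; there the Gaussian factor is 1 and C_max = M/(n_e·A·√(4πDt)), where n_e·A is the pore area the mass is dissolved in.
√(4πDt) = √(4π × 2.3 × 41) = 34.42 m, so C_max = 3.6/(0.41 × 23 × 34.42) = 0.0111 kg/m³.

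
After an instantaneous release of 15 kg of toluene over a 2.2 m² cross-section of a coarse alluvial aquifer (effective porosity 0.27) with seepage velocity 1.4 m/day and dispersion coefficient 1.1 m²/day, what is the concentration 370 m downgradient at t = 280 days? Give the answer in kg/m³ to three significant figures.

0.274 kg/m³

For an instantaneous plane source, C(x,t) = M/(n_e·A·√(4πDt)) · exp(−(x−vt)²/(4Dt)), with n_e·A the pore (flow) area.
Plume center vt = 1.4 × 280 = 392 m, so the well at 370 m is 22 m upgradient of the peak.
√(4πDt) = 62.21 m, giving peak height M/(n_e·A·√(4πDt)) = 15/(0.27 × 2.2 × 62.21) = 0.4059 kg/m³.
(x−vt)²/(4Dt) = (-22)²/(4 × 1.1 × 280) = 0.3929; exp(−0.3929) = 0.6751.
C = 0.4059 × 0.6751 = 0.274 kg/m³.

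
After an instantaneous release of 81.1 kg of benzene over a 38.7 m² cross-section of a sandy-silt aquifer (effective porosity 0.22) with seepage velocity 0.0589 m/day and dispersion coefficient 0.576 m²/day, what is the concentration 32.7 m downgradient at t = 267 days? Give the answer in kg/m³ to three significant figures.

For an instantaneous plane source, C(x,t) = M/(n_e·A·√(4πDt)) · exp(−(x−vt)²/(4Dt)), with n_e·A the pore (flow) area.
Plume center vt = 0.0589 × 267 = 15.7263 m, so the well at 32.7 m is 16.9737 m downgradient of the peak.
√(4πDt) = 43.96 m, giving peak height M/(n_e·A·√(4πDt)) = 81.1/(0.22 × 38.7 × 43.96) = 0.2167 kg/m³.
(x−vt)²/(4Dt) = (16.9737)²/(4 × 0.576 × 267) = 0.4683; exp(−0.4683) = 0.6261.
C = 0.2167 × 0.6261 = 0.136 kg/m³.

0.136 kg/m³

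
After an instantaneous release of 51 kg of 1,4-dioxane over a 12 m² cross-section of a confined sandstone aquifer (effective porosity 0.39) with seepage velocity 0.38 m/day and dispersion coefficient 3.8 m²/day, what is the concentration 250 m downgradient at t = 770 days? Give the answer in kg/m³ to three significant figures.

For an instantaneous plane source, C(x,t) = M/(n_e·A·√(4πDt)) · exp(−(x−vt)²/(4Dt)), with n_e·A the pore (flow) area.
Plume center vt = 0.38 × 770 = 292.6 m, so the well at 250 m is 42.6 m upgradient of the peak.
√(4πDt) = 191.8 m, giving peak height M/(n_e·A·√(4πDt)) = 51/(0.39 × 12 × 191.8) = 0.05682 kg/m³.
(x−vt)²/(4Dt) = (-42.6)²/(4 × 3.8 × 770) = 0.1551; exp(−0.1551) = 0.8563.
C = 0.05682 × 0.8563 = 0.0487 kg/m³.

0.0487 kg/m³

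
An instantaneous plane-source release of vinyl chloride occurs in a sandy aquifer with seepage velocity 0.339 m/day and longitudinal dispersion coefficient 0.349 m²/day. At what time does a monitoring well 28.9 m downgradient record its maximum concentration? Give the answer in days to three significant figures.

82.3 days

For the 1D instantaneous-source solution, setting ∂C/∂t = 0 at fixed x gives v²t² + 2Dt − x² = 0, so t = (√(D² + v²x²) − D)/v².
√(D² + v²x²) = √(0.349² + 0.339² × 28.9²) = 9.803; v² = 0.114921.
t = (9.803 − 0.349)/0.114921 = 82.3 days (vs. the pure-advection estimate x/v = 85.3 d).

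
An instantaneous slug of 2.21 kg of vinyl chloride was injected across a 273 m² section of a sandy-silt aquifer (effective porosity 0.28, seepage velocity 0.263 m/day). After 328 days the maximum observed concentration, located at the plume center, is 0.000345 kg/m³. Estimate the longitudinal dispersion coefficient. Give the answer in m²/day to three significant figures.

1.70 m²/day

At the plume center C_max = M/(n_e·A·√(4πDt)), so D = M²/(4πt·(n_e·A·C_max)²).
n_e·A·C_max = 0.28 × 273 × 0.000345 = 0.02637 kg/m.
D = 2.21²/(4π × 328 × 0.02637²) = 1.70 m²/day.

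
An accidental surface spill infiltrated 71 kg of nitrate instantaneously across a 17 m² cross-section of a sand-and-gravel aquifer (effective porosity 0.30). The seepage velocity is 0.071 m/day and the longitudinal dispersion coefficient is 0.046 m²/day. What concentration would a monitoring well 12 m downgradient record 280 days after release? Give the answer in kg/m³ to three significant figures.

0.328 kg/m³

For an instantaneous plane source, C(x,t) = M/(n_e·A·√(4πDt)) · exp(−(x−vt)²/(4Dt)), with n_e·A the pore (flow) area.
Plume center vt = 0.071 × 280 = 19.88 m, so the well at 12 m is 7.88 m upgradient of the peak.
√(4πDt) = 12.72 m, giving peak height M/(n_e·A·√(4πDt)) = 71/(0.30 × 17 × 12.72) = 1.094 kg/m³.
(x−vt)²/(4Dt) = (-7.88)²/(4 × 0.046 × 280) = 1.205; exp(−1.205) = 0.2997.
C = 1.094 × 0.2997 = 0.328 kg/m³.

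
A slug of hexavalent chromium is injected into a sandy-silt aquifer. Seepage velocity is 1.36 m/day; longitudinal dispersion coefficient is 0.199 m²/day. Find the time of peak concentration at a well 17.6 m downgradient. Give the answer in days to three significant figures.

12.8 days

For the 1D instantaneous-source solution, setting ∂C/∂t = 0 at fixed x gives v²t² + 2Dt − x² = 0, so t = (√(D² + v²x²) − D)/v².
√(D² + v²x²) = √(0.199² + 1.36² × 17.6²) = 23.94; v² = 1.8496.
t = (23.94 − 0.199)/1.8496 = 12.8 days (vs. the pure-advection estimate x/v = 12.9 d).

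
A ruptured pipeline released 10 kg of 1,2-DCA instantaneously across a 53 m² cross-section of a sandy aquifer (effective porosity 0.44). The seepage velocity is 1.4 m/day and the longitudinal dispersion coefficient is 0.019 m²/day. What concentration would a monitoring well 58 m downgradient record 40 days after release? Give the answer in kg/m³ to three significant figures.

0.0372 kg/m³

For an instantaneous plane source, C(x,t) = M/(n_e·A·√(4πDt)) · exp(−(x−vt)²/(4Dt)), with n_e·A the pore (flow) area.
Plume center vt = 1.4 × 40 = 56 m, so the well at 58 m is 2 m downgradient of the peak.
√(4πDt) = 3.090 m, giving peak height M/(n_e·A·√(4πDt)) = 10/(0.44 × 53 × 3.090) = 0.1388 kg/m³.
(x−vt)²/(4Dt) = (2)²/(4 × 0.019 × 40) = 1.316; exp(−1.316) = 0.2682.
C = 0.1388 × 0.2682 = 0.0372 kg/m³.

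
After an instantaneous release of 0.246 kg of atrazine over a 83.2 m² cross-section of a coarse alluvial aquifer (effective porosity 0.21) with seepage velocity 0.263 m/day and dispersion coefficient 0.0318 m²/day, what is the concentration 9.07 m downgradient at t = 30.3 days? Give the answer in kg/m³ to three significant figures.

For an instantaneous plane source, C(x,t) = M/(n_e·A·√(4πDt)) · exp(−(x−vt)²/(4Dt)), with n_e·A the pore (flow) area.
Plume center vt = 0.263 × 30.3 = 7.9689 m, so the well at 9.07 m is 1.1011 m downgradient of the peak.
√(4πDt) = 3.480 m, giving peak height M/(n_e·A·√(4πDt)) = 0.246/(0.21 × 83.2 × 3.480) = 0.004046 kg/m³.
(x−vt)²/(4Dt) = (1.1011)²/(4 × 0.0318 × 30.3) = 0.3146; exp(−0.3146) = 0.7301.
C = 0.004046 × 0.7301 = 0.00295 kg/m³.

0.00295 kg/m³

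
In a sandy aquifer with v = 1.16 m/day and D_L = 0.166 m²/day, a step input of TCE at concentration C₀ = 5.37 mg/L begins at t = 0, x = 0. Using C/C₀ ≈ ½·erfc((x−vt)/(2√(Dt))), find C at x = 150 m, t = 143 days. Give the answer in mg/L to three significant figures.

5.31 mg/L

For a continuous step input, C/C₀ ≈ ½·erfc((x−vt)/(2√(Dt))).
vt = 1.16 × 143 = 165.88 m and 2√(Dt) = 2√(0.166 × 143) = 9.744 m.
Argument (x−vt)/(2√(Dt)) = (150 − 165.88)/9.744 = -1.630; ½·erfc(-1.630) = 0.9894.
C = 5.37 × 0.9894 = 5.31 mg/L.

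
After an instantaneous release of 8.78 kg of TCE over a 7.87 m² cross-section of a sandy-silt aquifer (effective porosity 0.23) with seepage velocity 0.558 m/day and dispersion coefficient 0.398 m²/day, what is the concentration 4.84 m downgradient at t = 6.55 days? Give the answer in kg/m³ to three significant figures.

0.741 kg/m³

For an instantaneous plane source, C(x,t) = M/(n_e·A·√(4πDt)) · exp(−(x−vt)²/(4Dt)), with n_e·A the pore (flow) area.
Plume center vt = 0.558 × 6.55 = 3.6549 m, so the well at 4.84 m is 1.1851 m downgradient of the peak.
√(4πDt) = 5.724 m, giving peak height M/(n_e·A·√(4πDt)) = 8.78/(0.23 × 7.87 × 5.724) = 0.8474 kg/m³.
(x−vt)²/(4Dt) = (1.1851)²/(4 × 0.398 × 6.55) = 0.1347; exp(−0.1347) = 0.8740.
C = 0.8474 × 0.8740 = 0.741 kg/m³.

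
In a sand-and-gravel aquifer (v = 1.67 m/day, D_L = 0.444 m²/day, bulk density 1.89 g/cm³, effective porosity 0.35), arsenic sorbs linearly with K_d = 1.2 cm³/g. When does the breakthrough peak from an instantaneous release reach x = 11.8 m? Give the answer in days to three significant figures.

51.7 days

Retardation factor R = 1 + ρ_b·K_d/n = 1 + 1.89 × 1.2/0.35 = 7.480.
Sorption retards both mechanisms: v_R = v/R = 0.2233 m/day, D_R = D/R = 0.05936 m²/day.
Peak time from v_R²t² + 2D_R t − x² = 0: t = (√(D_R² + v_R²x²) − D_R)/v_R².
√(D_R² + v_R²x²) = √(0.05936² + 0.2233² × 11.8²) = 2.636; v_R² = 0.04986.
t = (2.636 − 0.05936)/0.04986 = 51.7 days.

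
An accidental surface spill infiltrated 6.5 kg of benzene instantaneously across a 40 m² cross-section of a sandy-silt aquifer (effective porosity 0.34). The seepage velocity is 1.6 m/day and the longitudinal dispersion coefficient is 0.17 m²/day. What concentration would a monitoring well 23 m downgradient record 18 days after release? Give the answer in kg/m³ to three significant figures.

For an instantaneous plane source, C(x,t) = M/(n_e·A·√(4πDt)) · exp(−(x−vt)²/(4Dt)), with n_e·A the pore (flow) area.
Plume center vt = 1.6 × 18 = 28.8 m, so the well at 23 m is 5.8 m upgradient of the peak.
√(4πDt) = 6.201 m, giving peak height M/(n_e·A·√(4πDt)) = 6.5/(0.34 × 40 × 6.201) = 0.07707 kg/m³.
(x−vt)²/(4Dt) = (-5.8)²/(4 × 0.17 × 18) = 2.748; exp(−2.748) = 0.06406.
C = 0.07707 × 0.06406 = 0.00494 kg/m³.

0.00494 kg/m³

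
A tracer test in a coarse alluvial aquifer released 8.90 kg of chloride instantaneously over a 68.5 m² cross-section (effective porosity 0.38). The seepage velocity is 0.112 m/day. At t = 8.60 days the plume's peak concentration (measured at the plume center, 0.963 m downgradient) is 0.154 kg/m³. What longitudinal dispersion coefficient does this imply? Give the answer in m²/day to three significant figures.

0.0456 m²/day

At the plume center C_max = M/(n_e·A·√(4πDt)), so D = M²/(4πt·(n_e·A·C_max)²).
n_e·A·C_max = 0.38 × 68.5 × 0.154 = 4.009 kg/m.
D = 8.90²/(4π × 8.60 × 4.009²) = 0.0456 m²/day.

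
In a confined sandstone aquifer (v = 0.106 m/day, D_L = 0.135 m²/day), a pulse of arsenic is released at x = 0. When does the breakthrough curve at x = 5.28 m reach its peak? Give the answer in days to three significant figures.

39.2 days

For the 1D instantaneous-source solution, setting ∂C/∂t = 0 at fixed x gives v²t² + 2Dt − x² = 0, so t = (√(D² + v²x²) − D)/v².
√(D² + v²x²) = √(0.135² + 0.106² × 5.28²) = 0.5757; v² = 0.011236.
t = (0.5757 − 0.135)/0.011236 = 39.2 days (vs. the pure-advection estimate x/v = 49.8 d).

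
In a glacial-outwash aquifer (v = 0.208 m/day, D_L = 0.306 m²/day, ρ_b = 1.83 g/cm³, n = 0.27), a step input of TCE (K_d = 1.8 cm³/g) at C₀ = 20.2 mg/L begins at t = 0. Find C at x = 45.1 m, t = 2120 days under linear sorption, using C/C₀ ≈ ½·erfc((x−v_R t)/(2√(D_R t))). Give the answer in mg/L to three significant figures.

Retardation factor R = 1 + ρ_b·K_d/n = 1 + 1.83 × 1.8/0.27 = 13.20.
Sorption retards both mechanisms: v_R = v/R = 0.01576 m/day, D_R = D/R = 0.02318 m²/day.
v_R·t = 0.01576 × 2120 = 33.4112 m; 2√(D_R t) = 14.02 m; argument = (45.1 − 33.4112)/14.02 = 0.8337.
C = C₀ × ½·erfc(0.8337) = 20.2 × 0.1192 = 2.41 mg/L.

2.41 mg/L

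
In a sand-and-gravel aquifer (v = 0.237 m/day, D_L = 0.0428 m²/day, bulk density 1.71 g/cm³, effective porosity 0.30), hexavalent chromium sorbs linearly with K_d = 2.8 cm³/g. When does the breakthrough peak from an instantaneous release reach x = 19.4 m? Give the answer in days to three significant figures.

1380 days

Retardation factor R = 1 + ρ_b·K_d/n = 1 + 1.71 × 2.8/0.30 = 16.96.
Sorption retards both mechanisms: v_R = v/R = 0.01397 m/day, D_R = D/R = 0.002524 m²/day.
Peak time from v_R²t² + 2D_R t − x² = 0: t = (√(D_R² + v_R²x²) − D_R)/v_R².
√(D_R² + v_R²x²) = √(0.002524² + 0.01397² × 19.4²) = 0.2710; v_R² = 0.0001952.
t = (0.2710 − 0.002524)/0.0001952 = 1380 days.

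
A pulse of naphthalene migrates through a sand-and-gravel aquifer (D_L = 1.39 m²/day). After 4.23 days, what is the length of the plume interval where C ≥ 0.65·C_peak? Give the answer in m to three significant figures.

The plume is Gaussian with σ = √(2Dt) = √(2 × 1.39 × 4.23) = 3.429 m.
C/C_peak = exp(−Δx²/(2σ²)) = 0.65 ⇒ Δx = σ·√(−2 ln 0.65) = 3.429 × 0.9282 = 3.183 m.
Width = 2Δx = 6.37 m.

6.37 m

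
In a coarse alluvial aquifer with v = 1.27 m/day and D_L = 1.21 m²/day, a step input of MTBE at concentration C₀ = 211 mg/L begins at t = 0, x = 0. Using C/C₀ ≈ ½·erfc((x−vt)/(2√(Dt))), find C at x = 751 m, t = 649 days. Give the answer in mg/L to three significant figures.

204 mg/L

For a continuous step input, C/C₀ ≈ ½·erfc((x−vt)/(2√(Dt))).
vt = 1.27 × 649 = 824.23 m and 2√(Dt) = 2√(1.21 × 649) = 56.05 m.
Argument (x−vt)/(2√(Dt)) = (751 − 824.23)/56.05 = -1.307; ½·erfc(-1.307) = 0.9677.
C = 211 × 0.9677 = 204 mg/L.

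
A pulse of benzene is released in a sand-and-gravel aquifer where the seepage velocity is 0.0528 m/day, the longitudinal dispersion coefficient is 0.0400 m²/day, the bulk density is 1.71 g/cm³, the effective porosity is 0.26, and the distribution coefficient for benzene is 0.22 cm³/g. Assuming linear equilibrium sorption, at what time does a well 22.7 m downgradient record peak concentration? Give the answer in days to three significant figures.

1020 days

Retardation factor R = 1 + ρ_b·K_d/n = 1 + 1.71 × 0.22/0.26 = 2.447.
Sorption retards both mechanisms: v_R = v/R = 0.02158 m/day, D_R = D/R = 0.01635 m²/day.
Peak time from v_R²t² + 2D_R t − x² = 0: t = (√(D_R² + v_R²x²) − D_R)/v_R².
√(D_R² + v_R²x²) = √(0.01635² + 0.02158² × 22.7²) = 0.4901; v_R² = 0.0004657.
t = (0.4901 − 0.01635)/0.0004657 = 1020 days.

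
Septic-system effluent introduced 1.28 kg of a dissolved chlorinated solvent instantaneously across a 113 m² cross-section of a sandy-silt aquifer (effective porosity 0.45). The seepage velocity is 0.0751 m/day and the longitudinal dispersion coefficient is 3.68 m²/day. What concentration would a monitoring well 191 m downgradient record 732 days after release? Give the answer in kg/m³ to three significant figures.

For an instantaneous plane source, C(x,t) = M/(n_e·A·√(4πDt)) · exp(−(x−vt)²/(4Dt)), with n_e·A the pore (flow) area.
Plume center vt = 0.0751 × 732 = 54.9732 m, so the well at 191 m is 136.0268 m downgradient of the peak.
√(4πDt) = 184.0 m, giving peak height M/(n_e·A·√(4πDt)) = 1.28/(0.45 × 113 × 184.0) = 0.0001368 kg/m³.
(x−vt)²/(4Dt) = (136.0268)²/(4 × 3.68 × 732) = 1.717; exp(−1.717) = 0.1796.
C = 0.0001368 × 0.1796 = 2.46e-05 kg/m³.

2.46e-05 kg/m³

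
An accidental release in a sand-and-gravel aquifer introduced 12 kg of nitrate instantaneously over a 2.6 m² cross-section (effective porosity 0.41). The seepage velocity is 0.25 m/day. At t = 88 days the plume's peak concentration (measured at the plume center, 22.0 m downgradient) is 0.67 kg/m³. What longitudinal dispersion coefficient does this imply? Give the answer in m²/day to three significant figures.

At the plume center C_max = M/(n_e·A·√(4πDt)), so D = M²/(4πt·(n_e·A·C_max)²).
n_e·A·C_max = 0.41 × 2.6 × 0.67 = 0.7142 kg/m.
D = 12²/(4π × 88 × 0.7142²) = 0.255 m²/day.

0.255 m²/day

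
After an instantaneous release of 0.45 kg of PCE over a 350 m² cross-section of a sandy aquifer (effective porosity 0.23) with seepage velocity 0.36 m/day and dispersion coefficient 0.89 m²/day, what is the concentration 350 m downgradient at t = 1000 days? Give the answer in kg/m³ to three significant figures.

For an instantaneous plane source, C(x,t) = M/(n_e·A·√(4πDt)) · exp(−(x−vt)²/(4Dt)), with n_e·A the pore (flow) area.
Plume center vt = 0.36 × 1000 = 360 m, so the well at 350 m is 10 m upgradient of the peak.
√(4πDt) = 105.8 m, giving peak height M/(n_e·A·√(4πDt)) = 0.45/(0.23 × 350 × 105.8) = 5.284e-05 kg/m³.
(x−vt)²/(4Dt) = (-10)²/(4 × 0.89 × 1000) = 0.02809; exp(−0.02809) = 0.9723.
C = 5.284e-05 × 0.9723 = 5.14e-05 kg/m³.

5.14e-05 kg/m³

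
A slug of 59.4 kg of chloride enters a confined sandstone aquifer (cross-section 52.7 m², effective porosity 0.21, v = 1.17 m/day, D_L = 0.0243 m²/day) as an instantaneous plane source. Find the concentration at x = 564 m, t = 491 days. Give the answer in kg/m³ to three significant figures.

For an instantaneous plane source, C(x,t) = M/(n_e·A·√(4πDt)) · exp(−(x−vt)²/(4Dt)), with n_e·A the pore (flow) area.
Plume center vt = 1.17 × 491 = 574.47 m, so the well at 564 m is 10.47 m upgradient of the peak.
√(4πDt) = 12.24 m, giving peak height M/(n_e·A·√(4πDt)) = 59.4/(0.21 × 52.7 × 12.24) = 0.4385 kg/m³.
(x−vt)²/(4Dt) = (-10.47)²/(4 × 0.0243 × 491) = 2.297; exp(−2.297) = 0.1006.
C = 0.4385 × 0.1006 = 0.0441 kg/m³.

0.0441 kg/m³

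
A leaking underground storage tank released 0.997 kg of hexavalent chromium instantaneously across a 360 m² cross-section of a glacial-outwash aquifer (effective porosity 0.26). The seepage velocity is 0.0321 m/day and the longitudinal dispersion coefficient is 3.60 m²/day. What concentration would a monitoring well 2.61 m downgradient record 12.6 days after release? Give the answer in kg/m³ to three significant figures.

0.000434 kg/m³

For an instantaneous plane source, C(x,t) = M/(n_e·A·√(4πDt)) · exp(−(x−vt)²/(4Dt)), with n_e·A the pore (flow) area.
Plume center vt = 0.0321 × 12.6 = 0.40446 m, so the well at 2.61 m is 2.20554 m downgradient of the peak.
√(4πDt) = 23.87 m, giving peak height M/(n_e·A·√(4πDt)) = 0.997/(0.26 × 360 × 23.87) = 0.0004462 kg/m³.
(x−vt)²/(4Dt) = (2.20554)²/(4 × 3.60 × 12.6) = 0.02681; exp(−0.02681) = 0.9735.
C = 0.0004462 × 0.9735 = 0.000434 kg/m³.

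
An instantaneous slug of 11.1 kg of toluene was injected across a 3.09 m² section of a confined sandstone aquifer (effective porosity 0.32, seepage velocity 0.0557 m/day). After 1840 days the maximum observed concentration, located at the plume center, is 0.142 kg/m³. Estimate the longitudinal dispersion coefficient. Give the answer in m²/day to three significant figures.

At the plume center C_max = M/(n_e·A·√(4πDt)), so D = M²/(4πt·(n_e·A·C_max)²).
n_e·A·C_max = 0.32 × 3.09 × 0.142 = 0.1404 kg/m.
D = 11.1²/(4π × 1840 × 0.1404²) = 0.270 m²/day.

0.270 m²/day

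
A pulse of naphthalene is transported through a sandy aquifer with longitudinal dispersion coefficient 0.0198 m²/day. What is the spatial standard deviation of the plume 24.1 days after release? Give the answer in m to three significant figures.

0.977 m

Dispersive spreading gives a Gaussian with σ² = 2Dt; advection only shifts the center.
σ = √(2 × 0.0198 × 24.1) = 0.977 m.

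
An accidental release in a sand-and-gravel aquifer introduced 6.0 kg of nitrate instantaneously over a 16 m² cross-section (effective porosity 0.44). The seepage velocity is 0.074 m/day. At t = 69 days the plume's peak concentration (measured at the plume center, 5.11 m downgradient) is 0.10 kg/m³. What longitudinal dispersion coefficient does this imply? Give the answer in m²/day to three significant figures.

0.0838 m²/day

At the plume center C_max = M/(n_e·A·√(4πDt)), so D = M²/(4πt·(n_e·A·C_max)²).
n_e·A·C_max = 0.44 × 16 × 0.10 = 0.7040 kg/m.
D = 6.0²/(4π × 69 × 0.7040²) = 0.0838 m²/day.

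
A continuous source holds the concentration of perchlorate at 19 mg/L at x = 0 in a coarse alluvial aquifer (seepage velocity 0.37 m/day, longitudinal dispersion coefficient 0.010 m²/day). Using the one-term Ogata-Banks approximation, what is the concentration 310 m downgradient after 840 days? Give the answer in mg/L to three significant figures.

11.0 mg/L

For a continuous step input, C/C₀ ≈ ½·erfc((x−vt)/(2√(Dt))).
vt = 0.37 × 840 = 310.8 m and 2√(Dt) = 2√(0.010 × 840) = 5.797 m.
Argument (x−vt)/(2√(Dt)) = (310 − 310.8)/5.797 = -0.1380; ½·erfc(-0.1380) = 0.5774.
C = 19 × 0.5774 = 11.0 mg/L.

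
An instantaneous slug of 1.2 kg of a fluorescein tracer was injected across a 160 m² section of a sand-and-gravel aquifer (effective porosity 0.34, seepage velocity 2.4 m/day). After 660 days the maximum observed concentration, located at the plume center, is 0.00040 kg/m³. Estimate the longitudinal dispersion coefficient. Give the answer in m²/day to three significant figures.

At the plume center C_max = M/(n_e·A·√(4πDt)), so D = M²/(4πt·(n_e·A·C_max)²).
n_e·A·C_max = 0.34 × 160 × 0.00040 = 0.02176 kg/m.
D = 1.2²/(4π × 660 × 0.02176²) = 0.367 m²/day.

0.367 m²/day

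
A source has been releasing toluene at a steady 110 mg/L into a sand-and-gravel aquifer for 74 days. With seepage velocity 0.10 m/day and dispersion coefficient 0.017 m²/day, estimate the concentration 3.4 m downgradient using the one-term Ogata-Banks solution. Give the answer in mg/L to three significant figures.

For a continuous step input, C/C₀ ≈ ½·erfc((x−vt)/(2√(Dt))).
vt = 0.10 × 74 = 7.4 m and 2√(Dt) = 2√(0.017 × 74) = 2.243 m.
Argument (x−vt)/(2√(Dt)) = (3.4 − 7.4)/2.243 = -1.783; ½·erfc(-1.783) = 0.9942.
C = 110 × 0.9942 = 109 mg/L.

109 mg/L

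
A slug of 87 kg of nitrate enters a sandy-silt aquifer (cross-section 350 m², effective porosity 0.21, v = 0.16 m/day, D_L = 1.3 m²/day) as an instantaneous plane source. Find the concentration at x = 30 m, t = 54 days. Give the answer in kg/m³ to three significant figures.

For an instantaneous plane source, C(x,t) = M/(n_e·A·√(4πDt)) · exp(−(x−vt)²/(4Dt)), with n_e·A the pore (flow) area.
Plume center vt = 0.16 × 54 = 8.64 m, so the well at 30 m is 21.36 m downgradient of the peak.
√(4πDt) = 29.70 m, giving peak height M/(n_e·A·√(4πDt)) = 87/(0.21 × 350 × 29.70) = 0.03985 kg/m³.
(x−vt)²/(4Dt) = (21.36)²/(4 × 1.3 × 54) = 1.625; exp(−1.625) = 0.1969.
C = 0.03985 × 0.1969 = 0.00785 kg/m³.

0.00785 kg/m³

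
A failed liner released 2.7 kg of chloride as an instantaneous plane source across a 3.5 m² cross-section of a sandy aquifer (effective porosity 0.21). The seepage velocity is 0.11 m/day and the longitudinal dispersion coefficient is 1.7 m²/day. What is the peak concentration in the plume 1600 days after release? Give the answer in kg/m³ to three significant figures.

0.0199 kg/m³

The peak of an instantaneous 1D plume sits at x = vt; there the Gaussian factor is 1 and C_max = M/(n_e·A·√(4πDt)), where n_e·A is the pore area the mass is dissolved in.
√(4πDt) = √(4π × 1.7 × 1600) = 184.9 m, so C_max = 2.7/(0.21 × 3.5 × 184.9) = 0.0199 kg/m³.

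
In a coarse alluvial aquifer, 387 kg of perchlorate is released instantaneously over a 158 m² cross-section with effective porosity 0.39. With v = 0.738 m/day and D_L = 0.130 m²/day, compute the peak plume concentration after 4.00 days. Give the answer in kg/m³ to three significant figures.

2.46 kg/m³

The peak of an instantaneous 1D plume sits at x = vt; there the Gaussian factor is 1 and C_max = M/(n_e·A·√(4πDt)), where n_e·A is the pore area the mass is dissolved in.
√(4πDt) = √(4π × 0.130 × 4.00) = 2.556 m, so C_max = 387/(0.39 × 158 × 2.556) = 2.46 kg/m³.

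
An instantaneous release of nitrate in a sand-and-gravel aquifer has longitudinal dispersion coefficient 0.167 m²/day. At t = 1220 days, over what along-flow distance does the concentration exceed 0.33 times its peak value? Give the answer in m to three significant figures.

60.1 m

The plume is Gaussian with σ = √(2Dt) = √(2 × 0.167 × 1220) = 20.19 m.
C/C_peak = exp(−Δx²/(2σ²)) = 0.33 ⇒ Δx = σ·√(−2 ln 0.33) = 20.19 × 1.489 = 30.06 m.
Width = 2Δx = 60.1 m.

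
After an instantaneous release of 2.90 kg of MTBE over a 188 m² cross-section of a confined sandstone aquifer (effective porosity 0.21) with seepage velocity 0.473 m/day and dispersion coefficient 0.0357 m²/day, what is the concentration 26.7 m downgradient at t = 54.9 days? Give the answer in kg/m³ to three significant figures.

For an instantaneous plane source, C(x,t) = M/(n_e·A·√(4πDt)) · exp(−(x−vt)²/(4Dt)), with n_e·A the pore (flow) area.
Plume center vt = 0.473 × 54.9 = 25.9677 m, so the well at 26.7 m is 0.7323 m downgradient of the peak.
√(4πDt) = 4.963 m, giving peak height M/(n_e·A·√(4πDt)) = 2.90/(0.21 × 188 × 4.963) = 0.01480 kg/m³.
(x−vt)²/(4Dt) = (0.7323)²/(4 × 0.0357 × 54.9) = 0.06840; exp(−0.06840) = 0.9339.
C = 0.01480 × 0.9339 = 0.0138 kg/m³.

0.0138 kg/m³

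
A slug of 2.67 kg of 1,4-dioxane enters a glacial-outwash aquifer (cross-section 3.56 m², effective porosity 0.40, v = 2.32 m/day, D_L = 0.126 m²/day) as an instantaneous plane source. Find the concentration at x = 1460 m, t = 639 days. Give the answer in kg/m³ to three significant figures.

For an instantaneous plane source, C(x,t) = M/(n_e·A·√(4πDt)) · exp(−(x−vt)²/(4Dt)), with n_e·A the pore (flow) area.
Plume center vt = 2.32 × 639 = 1482.48 m, so the well at 1460 m is 22.48 m upgradient of the peak.
√(4πDt) = 31.81 m, giving peak height M/(n_e·A·√(4πDt)) = 2.67/(0.40 × 3.56 × 31.81) = 0.05894 kg/m³.
(x−vt)²/(4Dt) = (-22.48)²/(4 × 0.126 × 639) = 1.569; exp(−1.569) = 0.2083.
C = 0.05894 × 0.2083 = 0.0123 kg/m³.

0.0123 kg/m³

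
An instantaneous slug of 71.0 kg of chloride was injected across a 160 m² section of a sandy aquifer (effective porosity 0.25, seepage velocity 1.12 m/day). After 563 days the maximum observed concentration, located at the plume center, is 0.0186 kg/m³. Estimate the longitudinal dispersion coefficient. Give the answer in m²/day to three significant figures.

1.29 m²/day

At the plume center C_max = M/(n_e·A·√(4πDt)), so D = M²/(4πt·(n_e·A·C_max)²).
n_e·A·C_max = 0.25 × 160 × 0.0186 = 0.7440 kg/m.
D = 71.0²/(4π × 563 × 0.7440²) = 1.29 m²/day.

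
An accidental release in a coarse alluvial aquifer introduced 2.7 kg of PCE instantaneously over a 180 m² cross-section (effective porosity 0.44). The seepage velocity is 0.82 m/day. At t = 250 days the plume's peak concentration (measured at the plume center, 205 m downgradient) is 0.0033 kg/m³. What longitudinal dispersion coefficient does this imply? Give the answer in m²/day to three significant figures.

At the plume center C_max = M/(n_e·A·√(4πDt)), so D = M²/(4πt·(n_e·A·C_max)²).
n_e·A·C_max = 0.44 × 180 × 0.0033 = 0.2614 kg/m.
D = 2.7²/(4π × 250 × 0.2614²) = 0.0340 m²/day.

0.0340 m²/day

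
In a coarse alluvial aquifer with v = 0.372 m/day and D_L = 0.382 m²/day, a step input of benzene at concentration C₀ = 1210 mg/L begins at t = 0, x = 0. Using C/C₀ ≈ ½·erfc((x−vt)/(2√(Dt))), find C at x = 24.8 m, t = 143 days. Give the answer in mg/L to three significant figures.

For a continuous step input, C/C₀ ≈ ½·erfc((x−vt)/(2√(Dt))).
vt = 0.372 × 143 = 53.196 m and 2√(Dt) = 2√(0.382 × 143) = 14.78 m.
Argument (x−vt)/(2√(Dt)) = (24.8 − 53.196)/14.78 = -1.921; ½·erfc(-1.921) = 0.9967.
C = 1210 × 0.9967 = 1210 mg/L.

1210 mg/L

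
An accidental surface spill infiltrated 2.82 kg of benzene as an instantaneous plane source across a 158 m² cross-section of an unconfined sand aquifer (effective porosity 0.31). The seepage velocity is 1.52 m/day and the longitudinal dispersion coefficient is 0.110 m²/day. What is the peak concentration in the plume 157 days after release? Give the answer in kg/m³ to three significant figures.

0.00391 kg/m³

The peak of an instantaneous 1D plume sits at x = vt; there the Gaussian factor is 1 and C_max = M/(n_e·A·√(4πDt)), where n_e·A is the pore area the mass is dissolved in.
√(4πDt) = √(4π × 0.110 × 157) = 14.73 m, so C_max = 2.82/(0.31 × 158 × 14.73) = 0.00391 kg/m³.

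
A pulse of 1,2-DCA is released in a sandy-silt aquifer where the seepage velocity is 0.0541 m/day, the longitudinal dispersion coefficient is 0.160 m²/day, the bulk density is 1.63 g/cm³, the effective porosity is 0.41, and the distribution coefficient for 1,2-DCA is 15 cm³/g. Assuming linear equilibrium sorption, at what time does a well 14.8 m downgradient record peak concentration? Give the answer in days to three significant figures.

Retardation factor R = 1 + ρ_b·K_d/n = 1 + 1.63 × 15/0.41 = 60.63.
Sorption retards both mechanisms: v_R = v/R = 0.0008923 m/day, D_R = D/R = 0.002639 m²/day.
Peak time from v_R²t² + 2D_R t − x² = 0: t = (√(D_R² + v_R²x²) − D_R)/v_R².
√(D_R² + v_R²x²) = √(0.002639² + 0.0008923² × 14.8²) = 0.01347; v_R² = 7.962e-07.
t = (0.01347 − 0.002639)/7.962e-07 = 13600 days.

13600 days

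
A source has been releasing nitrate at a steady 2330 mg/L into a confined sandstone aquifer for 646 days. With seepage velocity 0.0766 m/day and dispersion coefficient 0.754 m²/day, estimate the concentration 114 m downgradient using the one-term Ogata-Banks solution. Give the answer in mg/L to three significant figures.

45.1 mg/L

For a continuous step input, C/C₀ ≈ ½·erfc((x−vt)/(2√(Dt))).
vt = 0.0766 × 646 = 49.4836 m and 2√(Dt) = 2√(0.754 × 646) = 44.14 m.
Argument (x−vt)/(2√(Dt)) = (114 − 49.4836)/44.14 = 1.462; ½·erfc(1.462) = 0.01934.
C = 2330 × 0.01934 = 45.1 mg/L.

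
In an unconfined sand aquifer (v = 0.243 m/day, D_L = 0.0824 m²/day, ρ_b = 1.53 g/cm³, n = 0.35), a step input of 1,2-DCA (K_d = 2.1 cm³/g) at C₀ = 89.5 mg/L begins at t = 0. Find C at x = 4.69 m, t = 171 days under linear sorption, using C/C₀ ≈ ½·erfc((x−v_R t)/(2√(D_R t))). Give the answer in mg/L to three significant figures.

Retardation factor R = 1 + ρ_b·K_d/n = 1 + 1.53 × 2.1/0.35 = 10.18.
Sorption retards both mechanisms: v_R = v/R = 0.02387 m/day, D_R = D/R = 0.008094 m²/day.
v_R·t = 0.02387 × 171 = 4.08177 m; 2√(D_R t) = 2.353 m; argument = (4.69 − 4.08177)/2.353 = 0.2585.
C = C₀ × ½·erfc(0.2585) = 89.5 × 0.3573 = 32.0 mg/L.

32.0 mg/L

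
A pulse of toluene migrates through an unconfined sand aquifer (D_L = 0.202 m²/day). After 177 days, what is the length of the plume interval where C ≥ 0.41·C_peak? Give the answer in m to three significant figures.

22.6 m

The plume is Gaussian with σ = √(2Dt) = √(2 × 0.202 × 177) = 8.456 m.
C/C_peak = exp(−Δx²/(2σ²)) = 0.41 ⇒ Δx = σ·√(−2 ln 0.41) = 8.456 × 1.335 = 11.29 m.
Width = 2Δx = 22.6 m.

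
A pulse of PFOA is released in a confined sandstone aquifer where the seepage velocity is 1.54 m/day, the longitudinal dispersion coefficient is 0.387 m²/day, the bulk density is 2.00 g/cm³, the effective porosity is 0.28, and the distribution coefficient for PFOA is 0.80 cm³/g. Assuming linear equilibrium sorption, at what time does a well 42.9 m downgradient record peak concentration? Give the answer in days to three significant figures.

186 days

Retardation factor R = 1 + ρ_b·K_d/n = 1 + 2.00 × 0.80/0.28 = 6.714.
Sorption retards both mechanisms: v_R = v/R = 0.2294 m/day, D_R = D/R = 0.05764 m²/day.
Peak time from v_R²t² + 2D_R t − x² = 0: t = (√(D_R² + v_R²x²) − D_R)/v_R².
√(D_R² + v_R²x²) = √(0.05764² + 0.2294² × 42.9²) = 9.841; v_R² = 0.05262.
t = (9.841 − 0.05764)/0.05262 = 186 days.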